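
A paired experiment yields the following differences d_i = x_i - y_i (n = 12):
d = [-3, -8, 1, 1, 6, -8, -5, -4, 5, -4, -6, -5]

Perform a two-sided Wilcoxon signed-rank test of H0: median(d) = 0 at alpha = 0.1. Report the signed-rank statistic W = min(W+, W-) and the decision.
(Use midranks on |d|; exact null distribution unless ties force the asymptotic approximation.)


Step 1: Drop any zero differences (none here) and take |d_i|.
|d| = [3, 8, 1, 1, 6, 8, 5, 4, 5, 4, 6, 5]
Step 2: Midrank |d_i| (ties get averaged ranks).
ranks: |3|->3, |8|->11.5, |1|->1.5, |1|->1.5, |6|->9.5, |8|->11.5, |5|->7, |4|->4.5, |5|->7, |4|->4.5, |6|->9.5, |5|->7
Step 3: Attach original signs; sum ranks with positive sign and with negative sign.
W+ = 1.5 + 1.5 + 9.5 + 7 = 19.5
W- = 3 + 11.5 + 11.5 + 7 + 4.5 + 4.5 + 9.5 + 7 = 58.5
(Check: W+ + W- = 78 should equal n(n+1)/2 = 78.)
Step 4: Test statistic W = min(W+, W-) = 19.5.
Step 5: Ties in |d|, so use the tie-corrected normal approximation.
        E[W] = n(n+1)/4 = 12*13/4 = 39.
        Tie groups: |d|=1 (t=2), |d|=4 (t=2), |d|=5 (t=3), |d|=6 (t=2), |d|=8 (t=2); sum(t^3 - t) = 48.
        Var[W] = n(n+1)(2n+1)/24 - sum(t^3-t)/48 = 3900/24 - 48/48 = 161.5.
        z = (W - E[W]) / sqrt(Var[W]) = (19.5 - 39) / 12.7083 = -1.5344.
        Two-sided p = 2*Phi(z) = 0.124923.
Step 6: alpha = 0.1. fail to reject H0.

W+ = 19.5, W- = 58.5, W = min = 19.5, p = 0.124923, fail to reject H0.


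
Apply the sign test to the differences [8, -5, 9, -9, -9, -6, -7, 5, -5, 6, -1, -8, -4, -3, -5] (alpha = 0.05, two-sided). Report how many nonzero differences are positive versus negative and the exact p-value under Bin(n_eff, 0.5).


Step 1: Discard zero differences. Original n = 15; n_eff = number of nonzero differences = 15.
Nonzero differences (with sign): +8, -5, +9, -9, -9, -6, -7, +5, -5, +6, -1, -8, -4, -3, -5
Step 2: Count signs: positive = 4, negative = 11.
Step 3: Under H0: P(positive) = 0.5, so the number of positives S ~ Bin(15, 0.5).
Step 4: Two-sided exact p-value = sum of Bin(15,0.5) probabilities at or below the observed probability = 0.118469.
Step 5: alpha = 0.05. fail to reject H0.

n_eff = 15, pos = 4, neg = 11, p = 0.118469, fail to reject H0.


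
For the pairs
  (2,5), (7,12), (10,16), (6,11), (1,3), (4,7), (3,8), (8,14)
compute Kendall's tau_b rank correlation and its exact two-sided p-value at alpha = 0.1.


Step 1: Enumerate the 28 unordered pairs (i,j) with i<j and classify each by sign(x_j-x_i) * sign(y_j-y_i).
  (1,2):dx=+5,dy=+7->C; (1,3):dx=+8,dy=+11->C; (1,4):dx=+4,dy=+6->C; (1,5):dx=-1,dy=-2->C
  (1,6):dx=+2,dy=+2->C; (1,7):dx=+1,dy=+3->C; (1,8):dx=+6,dy=+9->C; (2,3):dx=+3,dy=+4->C
  (2,4):dx=-1,dy=-1->C; (2,5):dx=-6,dy=-9->C; (2,6):dx=-3,dy=-5->C; (2,7):dx=-4,dy=-4->C
  (2,8):dx=+1,dy=+2->C; (3,4):dx=-4,dy=-5->C; (3,5):dx=-9,dy=-13->C; (3,6):dx=-6,dy=-9->C
  (3,7):dx=-7,dy=-8->C; (3,8):dx=-2,dy=-2->C; (4,5):dx=-5,dy=-8->C; (4,6):dx=-2,dy=-4->C
  (4,7):dx=-3,dy=-3->C; (4,8):dx=+2,dy=+3->C; (5,6):dx=+3,dy=+4->C; (5,7):dx=+2,dy=+5->C
  (5,8):dx=+7,dy=+11->C; (6,7):dx=-1,dy=+1->D; (6,8):dx=+4,dy=+7->C; (7,8):dx=+5,dy=+6->C
Step 2: C = 27, D = 1, total pairs = 28.
Step 3: tau = (C - D)/(n(n-1)/2) = (27 - 1)/28 = 0.928571.
Step 4: Exact two-sided p-value (enumerate n! = 40320 permutations of y under H0): p = 0.000397.
Step 5: alpha = 0.1. reject H0.

tau_b = 0.9286 (C=27, D=1), p = 0.000397, reject H0.


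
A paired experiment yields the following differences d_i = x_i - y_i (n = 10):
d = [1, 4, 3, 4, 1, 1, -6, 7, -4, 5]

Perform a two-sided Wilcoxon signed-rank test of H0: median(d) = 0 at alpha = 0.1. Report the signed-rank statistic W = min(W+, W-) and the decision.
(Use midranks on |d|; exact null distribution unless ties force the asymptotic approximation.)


Step 1: Drop any zero differences (none here) and take |d_i|.
|d| = [1, 4, 3, 4, 1, 1, 6, 7, 4, 5]
Step 2: Midrank |d_i| (ties get averaged ranks).
ranks: |1|->2, |4|->6, |3|->4, |4|->6, |1|->2, |1|->2, |6|->9, |7|->10, |4|->6, |5|->8
Step 3: Attach original signs; sum ranks with positive sign and with negative sign.
W+ = 2 + 6 + 4 + 6 + 2 + 2 + 10 + 8 = 40
W- = 9 + 6 = 15
(Check: W+ + W- = 55 should equal n(n+1)/2 = 55.)
Step 4: Test statistic W = min(W+, W-) = 15.
Step 5: Ties in |d|, so use the tie-corrected normal approximation.
        E[W] = n(n+1)/4 = 10*11/4 = 27.5.
        Tie groups: |d|=1 (t=3), |d|=4 (t=3); sum(t^3 - t) = 48.
        Var[W] = n(n+1)(2n+1)/24 - sum(t^3-t)/48 = 2310/24 - 48/48 = 95.25.
        z = (W - E[W]) / sqrt(Var[W]) = (15 - 27.5) / 9.7596 = -1.2808.
        Two-sided p = 2*Phi(z) = 0.200268.
Step 6: alpha = 0.1. fail to reject H0.

W+ = 40, W- = 15, W = min = 15, p = 0.200268, fail to reject H0.


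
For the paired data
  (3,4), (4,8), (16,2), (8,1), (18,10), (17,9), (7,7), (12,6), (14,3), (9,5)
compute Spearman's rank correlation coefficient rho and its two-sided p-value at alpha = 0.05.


Step 1: Rank x and y separately (midranks; no ties here).
rank(x): 3->1, 4->2, 16->8, 8->4, 18->10, 17->9, 7->3, 12->6, 14->7, 9->5
rank(y): 4->4, 8->8, 2->2, 1->1, 10->10, 9->9, 7->7, 6->6, 3->3, 5->5
Step 2: d_i = R_x(i) - R_y(i); compute d_i^2.
  (1-4)^2=9, (2-8)^2=36, (8-2)^2=36, (4-1)^2=9, (10-10)^2=0, (9-9)^2=0, (3-7)^2=16, (6-6)^2=0, (7-3)^2=16, (5-5)^2=0
sum(d^2) = 122.
Step 3: rho = 1 - 6*122 / (10*(10^2 - 1)) = 1 - 732/990 = 0.260606.
Step 4: Under H0, t = rho * sqrt((n-2)/(1-rho^2)) = 0.7635 ~ t(8).
Step 5: Two-sided p-value from the t-distribution with 8 df = 0.467089.
Step 6: alpha = 0.05. fail to reject H0.

rho = 0.2606, p = 0.467089, fail to reject H0 at alpha = 0.05.


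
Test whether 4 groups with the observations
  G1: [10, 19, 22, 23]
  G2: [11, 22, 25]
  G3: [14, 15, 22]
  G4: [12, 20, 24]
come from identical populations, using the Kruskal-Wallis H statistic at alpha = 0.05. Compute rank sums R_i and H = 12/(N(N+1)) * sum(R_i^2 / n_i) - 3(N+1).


Step 1: Combine all N = 13 observations and assign midranks.
sorted (value, group, rank): (10,G1,1), (11,G2,2), (12,G4,3), (14,G3,4), (15,G3,5), (19,G1,6), (20,G4,7), (22,G1,9), (22,G2,9), (22,G3,9), (23,G1,11), (24,G4,12), (25,G2,13)
Step 2: Sum ranks within each group.
R_1 = 27 (n_1 = 4)
R_2 = 24 (n_2 = 3)
R_3 = 18 (n_3 = 3)
R_4 = 22 (n_4 = 3)
Step 3: H = 12/(N(N+1)) * sum(R_i^2/n_i) - 3(N+1)
     = 12/(13*14) * (27^2/4 + 24^2/3 + 18^2/3 + 22^2/3) - 3*14
     = 0.065934 * 643.583 - 42
     = 0.434066.
Step 4: Ties present; correction factor C = 1 - 24/(13^3 - 13) = 0.989011. Corrected H = 0.434066 / 0.989011 = 0.438889.
Step 5: Under H0, H ~ chi^2(3); p-value = 0.932097.
Step 6: alpha = 0.05. fail to reject H0.

H = 0.4389, df = 3, p = 0.932097, fail to reject H0.


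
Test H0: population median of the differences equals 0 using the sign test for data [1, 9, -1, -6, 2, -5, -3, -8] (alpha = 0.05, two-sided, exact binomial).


Step 1: Discard zero differences. Original n = 8; n_eff = number of nonzero differences = 8.
Nonzero differences (with sign): +1, +9, -1, -6, +2, -5, -3, -8
Step 2: Count signs: positive = 3, negative = 5.
Step 3: Under H0: P(positive) = 0.5, so the number of positives S ~ Bin(8, 0.5).
Step 4: Two-sided exact p-value = sum of Bin(8,0.5) probabilities at or below the observed probability = 0.726562.
Step 5: alpha = 0.05. fail to reject H0.

n_eff = 8, pos = 3, neg = 5, p = 0.726562, fail to reject H0.


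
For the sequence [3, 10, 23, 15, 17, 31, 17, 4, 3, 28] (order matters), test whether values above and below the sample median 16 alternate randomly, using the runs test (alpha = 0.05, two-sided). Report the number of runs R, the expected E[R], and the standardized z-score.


Step 1: Compute median = 16; label A = above, B = below.
Labels in order: BBABAAABBA  (n_A = 5, n_B = 5)
Step 2: Count runs R = 6.
Step 3: Under H0 (random ordering), E[R] = 2*n_A*n_B/(n_A+n_B) + 1 = 2*5*5/10 + 1 = 6.0000.
        Var[R] = 2*n_A*n_B*(2*n_A*n_B - n_A - n_B) / ((n_A+n_B)^2 * (n_A+n_B-1)) = 2000/900 = 2.2222.
        SD[R] = 1.4907.
Step 4: R = E[R], so z = 0 with no continuity correction.
Step 5: Two-sided p-value via normal approximation = 2*(1 - Phi(|z|)) = 1.000000.
Step 6: alpha = 0.05. fail to reject H0.

R = 6, z = 0.0000, p = 1.000000, fail to reject H0.


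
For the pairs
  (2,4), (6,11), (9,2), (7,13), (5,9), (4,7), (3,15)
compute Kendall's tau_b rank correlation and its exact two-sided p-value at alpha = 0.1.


Step 1: Enumerate the 21 unordered pairs (i,j) with i<j and classify each by sign(x_j-x_i) * sign(y_j-y_i).
  (1,2):dx=+4,dy=+7->C; (1,3):dx=+7,dy=-2->D; (1,4):dx=+5,dy=+9->C; (1,5):dx=+3,dy=+5->C
  (1,6):dx=+2,dy=+3->C; (1,7):dx=+1,dy=+11->C; (2,3):dx=+3,dy=-9->D; (2,4):dx=+1,dy=+2->C
  (2,5):dx=-1,dy=-2->C; (2,6):dx=-2,dy=-4->C; (2,7):dx=-3,dy=+4->D; (3,4):dx=-2,dy=+11->D
  (3,5):dx=-4,dy=+7->D; (3,6):dx=-5,dy=+5->D; (3,7):dx=-6,dy=+13->D; (4,5):dx=-2,dy=-4->C
  (4,6):dx=-3,dy=-6->C; (4,7):dx=-4,dy=+2->D; (5,6):dx=-1,dy=-2->C; (5,7):dx=-2,dy=+6->D
  (6,7):dx=-1,dy=+8->D
Step 2: C = 11, D = 10, total pairs = 21.
Step 3: tau = (C - D)/(n(n-1)/2) = (11 - 10)/21 = 0.047619.
Step 4: Exact two-sided p-value (enumerate n! = 5040 permutations of y under H0): p = 1.000000.
Step 5: alpha = 0.1. fail to reject H0.

tau_b = 0.0476 (C=11, D=10), p = 1.000000, fail to reject H0.


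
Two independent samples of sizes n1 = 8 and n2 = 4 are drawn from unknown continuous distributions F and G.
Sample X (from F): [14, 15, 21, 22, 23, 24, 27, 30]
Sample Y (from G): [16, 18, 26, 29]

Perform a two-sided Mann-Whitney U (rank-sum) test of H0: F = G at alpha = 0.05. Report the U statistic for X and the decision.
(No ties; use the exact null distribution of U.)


Step 1: Combine and sort all 12 observations; assign midranks.
sorted (value, group): (14,X), (15,X), (16,Y), (18,Y), (21,X), (22,X), (23,X), (24,X), (26,Y), (27,X), (29,Y), (30,X)
ranks: 14->1, 15->2, 16->3, 18->4, 21->5, 22->6, 23->7, 24->8, 26->9, 27->10, 29->11, 30->12
Step 2: Rank sum for X: R1 = 1 + 2 + 5 + 6 + 7 + 8 + 10 + 12 = 51.
Step 3: U_X = R1 - n1(n1+1)/2 = 51 - 8*9/2 = 51 - 36 = 15.
       U_Y = n1*n2 - U_X = 32 - 15 = 17.
Step 4: No ties, so the exact null distribution of U (based on enumerating the C(12,8) = 495 equally likely rank assignments) gives the two-sided p-value.
Step 5: p-value = 0.933333; compare to alpha = 0.05. fail to reject H0.

U_X = 15, p = 0.933333, fail to reject H0 at alpha = 0.05.


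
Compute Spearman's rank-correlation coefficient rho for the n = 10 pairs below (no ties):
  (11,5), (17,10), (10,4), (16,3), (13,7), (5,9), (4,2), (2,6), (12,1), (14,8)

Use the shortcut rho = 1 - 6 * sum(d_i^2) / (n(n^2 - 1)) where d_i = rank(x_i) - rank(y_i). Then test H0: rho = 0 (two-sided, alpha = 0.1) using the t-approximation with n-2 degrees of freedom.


Step 1: Rank x and y separately (midranks; no ties here).
rank(x): 11->5, 17->10, 10->4, 16->9, 13->7, 5->3, 4->2, 2->1, 12->6, 14->8
rank(y): 5->5, 10->10, 4->4, 3->3, 7->7, 9->9, 2->2, 6->6, 1->1, 8->8
Step 2: d_i = R_x(i) - R_y(i); compute d_i^2.
  (5-5)^2=0, (10-10)^2=0, (4-4)^2=0, (9-3)^2=36, (7-7)^2=0, (3-9)^2=36, (2-2)^2=0, (1-6)^2=25, (6-1)^2=25, (8-8)^2=0
sum(d^2) = 122.
Step 3: rho = 1 - 6*122 / (10*(10^2 - 1)) = 1 - 732/990 = 0.260606.
Step 4: Under H0, t = rho * sqrt((n-2)/(1-rho^2)) = 0.7635 ~ t(8).
Step 5: Two-sided p-value from the t-distribution with 8 df = 0.467089.
Step 6: alpha = 0.1. fail to reject H0.

rho = 0.2606, p = 0.467089, fail to reject H0 at alpha = 0.1.


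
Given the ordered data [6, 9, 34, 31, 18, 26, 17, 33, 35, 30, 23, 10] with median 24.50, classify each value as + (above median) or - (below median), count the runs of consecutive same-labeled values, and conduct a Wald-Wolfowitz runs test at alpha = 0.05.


Step 1: Compute median = 24.50; label A = above, B = below.
Labels in order: BBAABABAAABB  (n_A = 6, n_B = 6)
Step 2: Count runs R = 7.
Step 3: Under H0 (random ordering), E[R] = 2*n_A*n_B/(n_A+n_B) + 1 = 2*6*6/12 + 1 = 7.0000.
        Var[R] = 2*n_A*n_B*(2*n_A*n_B - n_A - n_B) / ((n_A+n_B)^2 * (n_A+n_B-1)) = 4320/1584 = 2.7273.
        SD[R] = 1.6514.
Step 4: R = E[R], so z = 0 with no continuity correction.
Step 5: Two-sided p-value via normal approximation = 2*(1 - Phi(|z|)) = 1.000000.
Step 6: alpha = 0.05. fail to reject H0.

R = 7, z = 0.0000, p = 1.000000, fail to reject H0.


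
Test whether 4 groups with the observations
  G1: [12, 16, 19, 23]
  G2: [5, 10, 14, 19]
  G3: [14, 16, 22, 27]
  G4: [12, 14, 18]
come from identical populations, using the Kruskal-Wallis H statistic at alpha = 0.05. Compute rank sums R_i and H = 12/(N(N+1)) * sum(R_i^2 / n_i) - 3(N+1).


Step 1: Combine all N = 15 observations and assign midranks.
sorted (value, group, rank): (5,G2,1), (10,G2,2), (12,G1,3.5), (12,G4,3.5), (14,G2,6), (14,G3,6), (14,G4,6), (16,G1,8.5), (16,G3,8.5), (18,G4,10), (19,G1,11.5), (19,G2,11.5), (22,G3,13), (23,G1,14), (27,G3,15)
Step 2: Sum ranks within each group.
R_1 = 37.5 (n_1 = 4)
R_2 = 20.5 (n_2 = 4)
R_3 = 42.5 (n_3 = 4)
R_4 = 19.5 (n_4 = 3)
Step 3: H = 12/(N(N+1)) * sum(R_i^2/n_i) - 3(N+1)
     = 12/(15*16) * (37.5^2/4 + 20.5^2/4 + 42.5^2/4 + 19.5^2/3) - 3*16
     = 0.050000 * 1034.94 - 48
     = 3.746875.
Step 4: Ties present; correction factor C = 1 - 42/(15^3 - 15) = 0.987500. Corrected H = 3.746875 / 0.987500 = 3.794304.
Step 5: Under H0, H ~ chi^2(3); p-value = 0.284549.
Step 6: alpha = 0.05. fail to reject H0.

H = 3.7943, df = 3, p = 0.284549, fail to reject H0.


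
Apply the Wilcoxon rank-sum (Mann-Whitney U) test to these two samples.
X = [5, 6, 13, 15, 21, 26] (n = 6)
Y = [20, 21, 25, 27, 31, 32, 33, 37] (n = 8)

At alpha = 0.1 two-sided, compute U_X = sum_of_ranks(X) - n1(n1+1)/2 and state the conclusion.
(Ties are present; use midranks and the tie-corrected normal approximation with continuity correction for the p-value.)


Step 1: Combine and sort all 14 observations; assign midranks.
sorted (value, group): (5,X), (6,X), (13,X), (15,X), (20,Y), (21,X), (21,Y), (25,Y), (26,X), (27,Y), (31,Y), (32,Y), (33,Y), (37,Y)
ranks: 5->1, 6->2, 13->3, 15->4, 20->5, 21->6.5, 21->6.5, 25->8, 26->9, 27->10, 31->11, 32->12, 33->13, 37->14
Step 2: Rank sum for X: R1 = 1 + 2 + 3 + 4 + 6.5 + 9 = 25.5.
Step 3: U_X = R1 - n1(n1+1)/2 = 25.5 - 6*7/2 = 25.5 - 21 = 4.5.
       U_Y = n1*n2 - U_X = 48 - 4.5 = 43.5.
Step 4: Ties are present, so use the tie-corrected normal approximation (with continuity correction) for the p-value.
Step 5: p-value = 0.014065; compare to alpha = 0.1. reject H0.

U_X = 4.5, p = 0.014065, reject H0 at alpha = 0.1.


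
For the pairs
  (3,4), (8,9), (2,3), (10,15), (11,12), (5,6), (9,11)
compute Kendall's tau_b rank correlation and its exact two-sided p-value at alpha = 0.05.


Step 1: Enumerate the 21 unordered pairs (i,j) with i<j and classify each by sign(x_j-x_i) * sign(y_j-y_i).
  (1,2):dx=+5,dy=+5->C; (1,3):dx=-1,dy=-1->C; (1,4):dx=+7,dy=+11->C; (1,5):dx=+8,dy=+8->C
  (1,6):dx=+2,dy=+2->C; (1,7):dx=+6,dy=+7->C; (2,3):dx=-6,dy=-6->C; (2,4):dx=+2,dy=+6->C
  (2,5):dx=+3,dy=+3->C; (2,6):dx=-3,dy=-3->C; (2,7):dx=+1,dy=+2->C; (3,4):dx=+8,dy=+12->C
  (3,5):dx=+9,dy=+9->C; (3,6):dx=+3,dy=+3->C; (3,7):dx=+7,dy=+8->C; (4,5):dx=+1,dy=-3->D
  (4,6):dx=-5,dy=-9->C; (4,7):dx=-1,dy=-4->C; (5,6):dx=-6,dy=-6->C; (5,7):dx=-2,dy=-1->C
  (6,7):dx=+4,dy=+5->C
Step 2: C = 20, D = 1, total pairs = 21.
Step 3: tau = (C - D)/(n(n-1)/2) = (20 - 1)/21 = 0.904762.
Step 4: Exact two-sided p-value (enumerate n! = 5040 permutations of y under H0): p = 0.002778.
Step 5: alpha = 0.05. reject H0.

tau_b = 0.9048 (C=20, D=1), p = 0.002778, reject H0.


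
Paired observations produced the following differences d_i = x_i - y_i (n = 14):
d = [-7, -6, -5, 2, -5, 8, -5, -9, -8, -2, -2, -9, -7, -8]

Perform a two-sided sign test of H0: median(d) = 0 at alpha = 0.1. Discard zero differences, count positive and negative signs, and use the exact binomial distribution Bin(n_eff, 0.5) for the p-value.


Step 1: Discard zero differences. Original n = 14; n_eff = number of nonzero differences = 14.
Nonzero differences (with sign): -7, -6, -5, +2, -5, +8, -5, -9, -8, -2, -2, -9, -7, -8
Step 2: Count signs: positive = 2, negative = 12.
Step 3: Under H0: P(positive) = 0.5, so the number of positives S ~ Bin(14, 0.5).
Step 4: Two-sided exact p-value = sum of Bin(14,0.5) probabilities at or below the observed probability = 0.012939.
Step 5: alpha = 0.1. reject H0.

n_eff = 14, pos = 2, neg = 12, p = 0.012939, reject H0.


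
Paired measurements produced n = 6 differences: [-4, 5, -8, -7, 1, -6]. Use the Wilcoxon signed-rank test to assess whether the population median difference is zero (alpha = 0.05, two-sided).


Step 1: Drop any zero differences (none here) and take |d_i|.
|d| = [4, 5, 8, 7, 1, 6]
Step 2: Midrank |d_i| (ties get averaged ranks).
ranks: |4|->2, |5|->3, |8|->6, |7|->5, |1|->1, |6|->4
Step 3: Attach original signs; sum ranks with positive sign and with negative sign.
W+ = 3 + 1 = 4
W- = 2 + 6 + 5 + 4 = 17
(Check: W+ + W- = 21 should equal n(n+1)/2 = 21.)
Step 4: Test statistic W = min(W+, W-) = 4.
Step 5: No ties, so the exact null distribution over the 2^6 = 64 sign assignments gives the two-sided p-value = 0.218750.
Step 6: alpha = 0.05. fail to reject H0.

W+ = 4, W- = 17, W = min = 4, p = 0.218750, fail to reject H0.


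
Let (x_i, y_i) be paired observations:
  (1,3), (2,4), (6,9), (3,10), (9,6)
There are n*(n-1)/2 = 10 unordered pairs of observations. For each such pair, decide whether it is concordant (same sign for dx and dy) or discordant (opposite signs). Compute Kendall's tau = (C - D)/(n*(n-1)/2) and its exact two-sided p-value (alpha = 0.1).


Step 1: Enumerate the 10 unordered pairs (i,j) with i<j and classify each by sign(x_j-x_i) * sign(y_j-y_i).
  (1,2):dx=+1,dy=+1->C; (1,3):dx=+5,dy=+6->C; (1,4):dx=+2,dy=+7->C; (1,5):dx=+8,dy=+3->C
  (2,3):dx=+4,dy=+5->C; (2,4):dx=+1,dy=+6->C; (2,5):dx=+7,dy=+2->C; (3,4):dx=-3,dy=+1->D
  (3,5):dx=+3,dy=-3->D; (4,5):dx=+6,dy=-4->D
Step 2: C = 7, D = 3, total pairs = 10.
Step 3: tau = (C - D)/(n(n-1)/2) = (7 - 3)/10 = 0.400000.
Step 4: Exact two-sided p-value (enumerate n! = 120 permutations of y under H0): p = 0.483333.
Step 5: alpha = 0.1. fail to reject H0.

tau_b = 0.4000 (C=7, D=3), p = 0.483333, fail to reject H0.


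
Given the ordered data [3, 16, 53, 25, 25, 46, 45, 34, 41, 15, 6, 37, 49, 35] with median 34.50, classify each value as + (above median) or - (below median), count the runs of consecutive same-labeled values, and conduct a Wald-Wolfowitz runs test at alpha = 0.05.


Step 1: Compute median = 34.50; label A = above, B = below.
Labels in order: BBABBAABABBAAA  (n_A = 7, n_B = 7)
Step 2: Count runs R = 8.
Step 3: Under H0 (random ordering), E[R] = 2*n_A*n_B/(n_A+n_B) + 1 = 2*7*7/14 + 1 = 8.0000.
        Var[R] = 2*n_A*n_B*(2*n_A*n_B - n_A - n_B) / ((n_A+n_B)^2 * (n_A+n_B-1)) = 8232/2548 = 3.2308.
        SD[R] = 1.7974.
Step 4: R = E[R], so z = 0 with no continuity correction.
Step 5: Two-sided p-value via normal approximation = 2*(1 - Phi(|z|)) = 1.000000.
Step 6: alpha = 0.05. fail to reject H0.

R = 8, z = 0.0000, p = 1.000000, fail to reject H0.


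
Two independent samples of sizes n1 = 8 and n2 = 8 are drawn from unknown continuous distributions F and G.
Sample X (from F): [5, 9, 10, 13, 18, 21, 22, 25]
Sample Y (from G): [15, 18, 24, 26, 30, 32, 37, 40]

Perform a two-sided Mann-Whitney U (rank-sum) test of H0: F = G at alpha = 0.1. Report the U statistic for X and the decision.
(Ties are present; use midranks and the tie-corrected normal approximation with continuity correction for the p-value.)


Step 1: Combine and sort all 16 observations; assign midranks.
sorted (value, group): (5,X), (9,X), (10,X), (13,X), (15,Y), (18,X), (18,Y), (21,X), (22,X), (24,Y), (25,X), (26,Y), (30,Y), (32,Y), (37,Y), (40,Y)
ranks: 5->1, 9->2, 10->3, 13->4, 15->5, 18->6.5, 18->6.5, 21->8, 22->9, 24->10, 25->11, 26->12, 30->13, 32->14, 37->15, 40->16
Step 2: Rank sum for X: R1 = 1 + 2 + 3 + 4 + 6.5 + 8 + 9 + 11 = 44.5.
Step 3: U_X = R1 - n1(n1+1)/2 = 44.5 - 8*9/2 = 44.5 - 36 = 8.5.
       U_Y = n1*n2 - U_X = 64 - 8.5 = 55.5.
Step 4: Ties are present, so use the tie-corrected normal approximation (with continuity correction) for the p-value.
Step 5: p-value = 0.015638; compare to alpha = 0.1. reject H0.

U_X = 8.5, p = 0.015638, reject H0 at alpha = 0.1.


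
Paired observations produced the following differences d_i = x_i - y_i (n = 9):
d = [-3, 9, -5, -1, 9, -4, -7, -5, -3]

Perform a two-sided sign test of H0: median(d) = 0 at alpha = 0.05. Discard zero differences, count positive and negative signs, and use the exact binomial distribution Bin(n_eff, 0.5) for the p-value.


Step 1: Discard zero differences. Original n = 9; n_eff = number of nonzero differences = 9.
Nonzero differences (with sign): -3, +9, -5, -1, +9, -4, -7, -5, -3
Step 2: Count signs: positive = 2, negative = 7.
Step 3: Under H0: P(positive) = 0.5, so the number of positives S ~ Bin(9, 0.5).
Step 4: Two-sided exact p-value = sum of Bin(9,0.5) probabilities at or below the observed probability = 0.179688.
Step 5: alpha = 0.05. fail to reject H0.

n_eff = 9, pos = 2, neg = 7, p = 0.179688, fail to reject H0.


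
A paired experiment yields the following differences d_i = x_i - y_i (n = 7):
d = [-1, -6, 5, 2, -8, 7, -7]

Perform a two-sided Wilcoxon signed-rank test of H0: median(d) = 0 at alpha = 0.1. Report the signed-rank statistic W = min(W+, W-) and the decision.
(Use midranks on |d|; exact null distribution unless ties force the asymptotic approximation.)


Step 1: Drop any zero differences (none here) and take |d_i|.
|d| = [1, 6, 5, 2, 8, 7, 7]
Step 2: Midrank |d_i| (ties get averaged ranks).
ranks: |1|->1, |6|->4, |5|->3, |2|->2, |8|->7, |7|->5.5, |7|->5.5
Step 3: Attach original signs; sum ranks with positive sign and with negative sign.
W+ = 3 + 2 + 5.5 = 10.5
W- = 1 + 4 + 7 + 5.5 = 17.5
(Check: W+ + W- = 28 should equal n(n+1)/2 = 28.)
Step 4: Test statistic W = min(W+, W-) = 10.5.
Step 5: Ties in |d|, so use the tie-corrected normal approximation.
        E[W] = n(n+1)/4 = 7*8/4 = 14.
        Tie groups: |d|=7 (t=2); sum(t^3 - t) = 6.
        Var[W] = n(n+1)(2n+1)/24 - sum(t^3-t)/48 = 840/24 - 6/48 = 34.875.
        z = (W - E[W]) / sqrt(Var[W]) = (10.5 - 14) / 5.9055 = -0.5927.
        Two-sided p = 2*Phi(z) = 0.553404.
Step 6: alpha = 0.1. fail to reject H0.

W+ = 10.5, W- = 17.5, W = min = 10.5, p = 0.553404, fail to reject H0.


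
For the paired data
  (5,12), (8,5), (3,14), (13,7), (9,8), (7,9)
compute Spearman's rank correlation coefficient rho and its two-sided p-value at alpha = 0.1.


Step 1: Rank x and y separately (midranks; no ties here).
rank(x): 5->2, 8->4, 3->1, 13->6, 9->5, 7->3
rank(y): 12->5, 5->1, 14->6, 7->2, 8->3, 9->4
Step 2: d_i = R_x(i) - R_y(i); compute d_i^2.
  (2-5)^2=9, (4-1)^2=9, (1-6)^2=25, (6-2)^2=16, (5-3)^2=4, (3-4)^2=1
sum(d^2) = 64.
Step 3: rho = 1 - 6*64 / (6*(6^2 - 1)) = 1 - 384/210 = -0.828571.
Step 4: Under H0, t = rho * sqrt((n-2)/(1-rho^2)) = -2.9598 ~ t(4).
Step 5: Two-sided p-value from the t-distribution with 4 df = 0.041563.
Step 6: alpha = 0.1. reject H0.

rho = -0.8286, p = 0.041563, reject H0 at alpha = 0.1.


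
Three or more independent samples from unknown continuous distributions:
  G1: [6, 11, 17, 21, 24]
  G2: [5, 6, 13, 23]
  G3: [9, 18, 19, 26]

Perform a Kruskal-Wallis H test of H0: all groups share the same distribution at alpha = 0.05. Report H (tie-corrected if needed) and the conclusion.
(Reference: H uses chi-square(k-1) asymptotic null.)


Step 1: Combine all N = 13 observations and assign midranks.
sorted (value, group, rank): (5,G2,1), (6,G1,2.5), (6,G2,2.5), (9,G3,4), (11,G1,5), (13,G2,6), (17,G1,7), (18,G3,8), (19,G3,9), (21,G1,10), (23,G2,11), (24,G1,12), (26,G3,13)
Step 2: Sum ranks within each group.
R_1 = 36.5 (n_1 = 5)
R_2 = 20.5 (n_2 = 4)
R_3 = 34 (n_3 = 4)
Step 3: H = 12/(N(N+1)) * sum(R_i^2/n_i) - 3(N+1)
     = 12/(13*14) * (36.5^2/5 + 20.5^2/4 + 34^2/4) - 3*14
     = 0.065934 * 660.513 - 42
     = 1.550275.
Step 4: Ties present; correction factor C = 1 - 6/(13^3 - 13) = 0.997253. Corrected H = 1.550275 / 0.997253 = 1.554545.
Step 5: Under H0, H ~ chi^2(2); p-value = 0.459658.
Step 6: alpha = 0.05. fail to reject H0.

H = 1.5545, df = 2, p = 0.459658, fail to reject H0.


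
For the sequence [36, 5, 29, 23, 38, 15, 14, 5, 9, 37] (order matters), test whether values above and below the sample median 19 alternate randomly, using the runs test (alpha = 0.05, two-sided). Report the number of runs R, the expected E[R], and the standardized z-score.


Step 1: Compute median = 19; label A = above, B = below.
Labels in order: ABAAABBBBA  (n_A = 5, n_B = 5)
Step 2: Count runs R = 5.
Step 3: Under H0 (random ordering), E[R] = 2*n_A*n_B/(n_A+n_B) + 1 = 2*5*5/10 + 1 = 6.0000.
        Var[R] = 2*n_A*n_B*(2*n_A*n_B - n_A - n_B) / ((n_A+n_B)^2 * (n_A+n_B-1)) = 2000/900 = 2.2222.
        SD[R] = 1.4907.
Step 4: Continuity-corrected z = (R + 0.5 - E[R]) / SD[R] = (5 + 0.5 - 6.0000) / 1.4907 = -0.3354.
Step 5: Two-sided p-value via normal approximation = 2*(1 - Phi(|z|)) = 0.737316.
Step 6: alpha = 0.05. fail to reject H0.

R = 5, z = -0.3354, p = 0.737316, fail to reject H0.


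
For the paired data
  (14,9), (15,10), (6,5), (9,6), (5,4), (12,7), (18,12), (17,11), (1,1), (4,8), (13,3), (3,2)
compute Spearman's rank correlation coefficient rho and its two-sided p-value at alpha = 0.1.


Step 1: Rank x and y separately (midranks; no ties here).
rank(x): 14->9, 15->10, 6->5, 9->6, 5->4, 12->7, 18->12, 17->11, 1->1, 4->3, 13->8, 3->2
rank(y): 9->9, 10->10, 5->5, 6->6, 4->4, 7->7, 12->12, 11->11, 1->1, 8->8, 3->3, 2->2
Step 2: d_i = R_x(i) - R_y(i); compute d_i^2.
  (9-9)^2=0, (10-10)^2=0, (5-5)^2=0, (6-6)^2=0, (4-4)^2=0, (7-7)^2=0, (12-12)^2=0, (11-11)^2=0, (1-1)^2=0, (3-8)^2=25, (8-3)^2=25, (2-2)^2=0
sum(d^2) = 50.
Step 3: rho = 1 - 6*50 / (12*(12^2 - 1)) = 1 - 300/1716 = 0.825175.
Step 4: Under H0, t = rho * sqrt((n-2)/(1-rho^2)) = 4.6195 ~ t(10).
Step 5: Two-sided p-value from the t-distribution with 10 df = 0.000951.
Step 6: alpha = 0.1. reject H0.

rho = 0.8252, p = 0.000951, reject H0 at alpha = 0.1.


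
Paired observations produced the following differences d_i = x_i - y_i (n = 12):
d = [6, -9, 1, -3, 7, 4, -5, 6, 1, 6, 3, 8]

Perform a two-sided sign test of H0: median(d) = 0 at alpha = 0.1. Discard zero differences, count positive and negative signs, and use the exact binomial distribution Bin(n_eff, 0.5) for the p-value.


Step 1: Discard zero differences. Original n = 12; n_eff = number of nonzero differences = 12.
Nonzero differences (with sign): +6, -9, +1, -3, +7, +4, -5, +6, +1, +6, +3, +8
Step 2: Count signs: positive = 9, negative = 3.
Step 3: Under H0: P(positive) = 0.5, so the number of positives S ~ Bin(12, 0.5).
Step 4: Two-sided exact p-value = sum of Bin(12,0.5) probabilities at or below the observed probability = 0.145996.
Step 5: alpha = 0.1. fail to reject H0.

n_eff = 12, pos = 9, neg = 3, p = 0.145996, fail to reject H0.


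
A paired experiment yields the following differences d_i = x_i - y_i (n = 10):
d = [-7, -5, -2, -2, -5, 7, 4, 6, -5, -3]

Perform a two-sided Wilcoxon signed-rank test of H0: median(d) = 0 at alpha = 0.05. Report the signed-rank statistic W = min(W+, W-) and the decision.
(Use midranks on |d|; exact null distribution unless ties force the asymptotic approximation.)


Step 1: Drop any zero differences (none here) and take |d_i|.
|d| = [7, 5, 2, 2, 5, 7, 4, 6, 5, 3]
Step 2: Midrank |d_i| (ties get averaged ranks).
ranks: |7|->9.5, |5|->6, |2|->1.5, |2|->1.5, |5|->6, |7|->9.5, |4|->4, |6|->8, |5|->6, |3|->3
Step 3: Attach original signs; sum ranks with positive sign and with negative sign.
W+ = 9.5 + 4 + 8 = 21.5
W- = 9.5 + 6 + 1.5 + 1.5 + 6 + 6 + 3 = 33.5
(Check: W+ + W- = 55 should equal n(n+1)/2 = 55.)
Step 4: Test statistic W = min(W+, W-) = 21.5.
Step 5: Ties in |d|, so use the tie-corrected normal approximation.
        E[W] = n(n+1)/4 = 10*11/4 = 27.5.
        Tie groups: |d|=2 (t=2), |d|=5 (t=3), |d|=7 (t=2); sum(t^3 - t) = 36.
        Var[W] = n(n+1)(2n+1)/24 - sum(t^3-t)/48 = 2310/24 - 36/48 = 95.5.
        z = (W - E[W]) / sqrt(Var[W]) = (21.5 - 27.5) / 9.7724 = -0.6140.
        Two-sided p = 2*Phi(z) = 0.539233.
Step 6: alpha = 0.05. fail to reject H0.

W+ = 21.5, W- = 33.5, W = min = 21.5, p = 0.539233, fail to reject H0.


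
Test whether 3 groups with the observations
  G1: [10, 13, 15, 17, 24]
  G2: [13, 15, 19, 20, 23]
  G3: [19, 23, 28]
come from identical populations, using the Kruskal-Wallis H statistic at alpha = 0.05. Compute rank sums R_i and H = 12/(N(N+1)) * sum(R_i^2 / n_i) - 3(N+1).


Step 1: Combine all N = 13 observations and assign midranks.
sorted (value, group, rank): (10,G1,1), (13,G1,2.5), (13,G2,2.5), (15,G1,4.5), (15,G2,4.5), (17,G1,6), (19,G2,7.5), (19,G3,7.5), (20,G2,9), (23,G2,10.5), (23,G3,10.5), (24,G1,12), (28,G3,13)
Step 2: Sum ranks within each group.
R_1 = 26 (n_1 = 5)
R_2 = 34 (n_2 = 5)
R_3 = 31 (n_3 = 3)
Step 3: H = 12/(N(N+1)) * sum(R_i^2/n_i) - 3(N+1)
     = 12/(13*14) * (26^2/5 + 34^2/5 + 31^2/3) - 3*14
     = 0.065934 * 686.733 - 42
     = 3.279121.
Step 4: Ties present; correction factor C = 1 - 24/(13^3 - 13) = 0.989011. Corrected H = 3.279121 / 0.989011 = 3.315556.
Step 5: Under H0, H ~ chi^2(2); p-value = 0.190562.
Step 6: alpha = 0.05. fail to reject H0.

H = 3.3156, df = 2, p = 0.190562, fail to reject H0.


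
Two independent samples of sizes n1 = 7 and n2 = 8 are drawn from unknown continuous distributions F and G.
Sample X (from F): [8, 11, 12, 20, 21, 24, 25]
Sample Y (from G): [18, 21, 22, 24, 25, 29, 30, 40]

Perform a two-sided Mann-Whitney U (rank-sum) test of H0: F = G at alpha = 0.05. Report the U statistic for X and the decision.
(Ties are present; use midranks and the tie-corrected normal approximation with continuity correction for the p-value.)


Step 1: Combine and sort all 15 observations; assign midranks.
sorted (value, group): (8,X), (11,X), (12,X), (18,Y), (20,X), (21,X), (21,Y), (22,Y), (24,X), (24,Y), (25,X), (25,Y), (29,Y), (30,Y), (40,Y)
ranks: 8->1, 11->2, 12->3, 18->4, 20->5, 21->6.5, 21->6.5, 22->8, 24->9.5, 24->9.5, 25->11.5, 25->11.5, 29->13, 30->14, 40->15
Step 2: Rank sum for X: R1 = 1 + 2 + 3 + 5 + 6.5 + 9.5 + 11.5 = 38.5.
Step 3: U_X = R1 - n1(n1+1)/2 = 38.5 - 7*8/2 = 38.5 - 28 = 10.5.
       U_Y = n1*n2 - U_X = 56 - 10.5 = 45.5.
Step 4: Ties are present, so use the tie-corrected normal approximation (with continuity correction) for the p-value.
Step 5: p-value = 0.048534; compare to alpha = 0.05. reject H0.

U_X = 10.5, p = 0.048534, reject H0 at alpha = 0.05.


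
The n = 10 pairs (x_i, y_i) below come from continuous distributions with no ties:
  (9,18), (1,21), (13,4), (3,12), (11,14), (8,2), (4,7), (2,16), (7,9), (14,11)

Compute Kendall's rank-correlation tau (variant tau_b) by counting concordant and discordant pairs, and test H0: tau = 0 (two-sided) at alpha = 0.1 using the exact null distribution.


Step 1: Enumerate the 45 unordered pairs (i,j) with i<j and classify each by sign(x_j-x_i) * sign(y_j-y_i).
  (1,2):dx=-8,dy=+3->D; (1,3):dx=+4,dy=-14->D; (1,4):dx=-6,dy=-6->C; (1,5):dx=+2,dy=-4->D
  (1,6):dx=-1,dy=-16->C; (1,7):dx=-5,dy=-11->C; (1,8):dx=-7,dy=-2->C; (1,9):dx=-2,dy=-9->C
  (1,10):dx=+5,dy=-7->D; (2,3):dx=+12,dy=-17->D; (2,4):dx=+2,dy=-9->D; (2,5):dx=+10,dy=-7->D
  (2,6):dx=+7,dy=-19->D; (2,7):dx=+3,dy=-14->D; (2,8):dx=+1,dy=-5->D; (2,9):dx=+6,dy=-12->D
  (2,10):dx=+13,dy=-10->D; (3,4):dx=-10,dy=+8->D; (3,5):dx=-2,dy=+10->D; (3,6):dx=-5,dy=-2->C
  (3,7):dx=-9,dy=+3->D; (3,8):dx=-11,dy=+12->D; (3,9):dx=-6,dy=+5->D; (3,10):dx=+1,dy=+7->C
  (4,5):dx=+8,dy=+2->C; (4,6):dx=+5,dy=-10->D; (4,7):dx=+1,dy=-5->D; (4,8):dx=-1,dy=+4->D
  (4,9):dx=+4,dy=-3->D; (4,10):dx=+11,dy=-1->D; (5,6):dx=-3,dy=-12->C; (5,7):dx=-7,dy=-7->C
  (5,8):dx=-9,dy=+2->D; (5,9):dx=-4,dy=-5->C; (5,10):dx=+3,dy=-3->D; (6,7):dx=-4,dy=+5->D
  (6,8):dx=-6,dy=+14->D; (6,9):dx=-1,dy=+7->D; (6,10):dx=+6,dy=+9->C; (7,8):dx=-2,dy=+9->D
  (7,9):dx=+3,dy=+2->C; (7,10):dx=+10,dy=+4->C; (8,9):dx=+5,dy=-7->D; (8,10):dx=+12,dy=-5->D
  (9,10):dx=+7,dy=+2->C
Step 2: C = 15, D = 30, total pairs = 45.
Step 3: tau = (C - D)/(n(n-1)/2) = (15 - 30)/45 = -0.333333.
Step 4: Exact two-sided p-value (enumerate n! = 3628800 permutations of y under H0): p = 0.216373.
Step 5: alpha = 0.1. fail to reject H0.

tau_b = -0.3333 (C=15, D=30), p = 0.216373, fail to reject H0.


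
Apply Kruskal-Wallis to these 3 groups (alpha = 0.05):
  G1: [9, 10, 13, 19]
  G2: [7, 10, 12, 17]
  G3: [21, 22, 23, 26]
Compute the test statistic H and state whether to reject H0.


Step 1: Combine all N = 12 observations and assign midranks.
sorted (value, group, rank): (7,G2,1), (9,G1,2), (10,G1,3.5), (10,G2,3.5), (12,G2,5), (13,G1,6), (17,G2,7), (19,G1,8), (21,G3,9), (22,G3,10), (23,G3,11), (26,G3,12)
Step 2: Sum ranks within each group.
R_1 = 19.5 (n_1 = 4)
R_2 = 16.5 (n_2 = 4)
R_3 = 42 (n_3 = 4)
Step 3: H = 12/(N(N+1)) * sum(R_i^2/n_i) - 3(N+1)
     = 12/(12*13) * (19.5^2/4 + 16.5^2/4 + 42^2/4) - 3*13
     = 0.076923 * 604.125 - 39
     = 7.471154.
Step 4: Ties present; correction factor C = 1 - 6/(12^3 - 12) = 0.996503. Corrected H = 7.471154 / 0.996503 = 7.497368.
Step 5: Under H0, H ~ chi^2(2); p-value = 0.023549.
Step 6: alpha = 0.05. reject H0.

H = 7.4974, df = 2, p = 0.023549, reject H0.


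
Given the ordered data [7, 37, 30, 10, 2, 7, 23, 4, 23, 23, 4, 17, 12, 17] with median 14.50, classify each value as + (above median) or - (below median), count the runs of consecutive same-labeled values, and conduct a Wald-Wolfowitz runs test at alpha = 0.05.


Step 1: Compute median = 14.50; label A = above, B = below.
Labels in order: BAABBBABAABABA  (n_A = 7, n_B = 7)
Step 2: Count runs R = 10.
Step 3: Under H0 (random ordering), E[R] = 2*n_A*n_B/(n_A+n_B) + 1 = 2*7*7/14 + 1 = 8.0000.
        Var[R] = 2*n_A*n_B*(2*n_A*n_B - n_A - n_B) / ((n_A+n_B)^2 * (n_A+n_B-1)) = 8232/2548 = 3.2308.
        SD[R] = 1.7974.
Step 4: Continuity-corrected z = (R - 0.5 - E[R]) / SD[R] = (10 - 0.5 - 8.0000) / 1.7974 = 0.8345.
Step 5: Two-sided p-value via normal approximation = 2*(1 - Phi(|z|)) = 0.403986.
Step 6: alpha = 0.05. fail to reject H0.

R = 10, z = 0.8345, p = 0.403986, fail to reject H0.


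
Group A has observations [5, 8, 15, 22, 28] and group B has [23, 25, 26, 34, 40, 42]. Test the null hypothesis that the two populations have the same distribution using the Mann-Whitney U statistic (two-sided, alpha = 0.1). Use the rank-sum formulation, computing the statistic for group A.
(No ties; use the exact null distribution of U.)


Step 1: Combine and sort all 11 observations; assign midranks.
sorted (value, group): (5,X), (8,X), (15,X), (22,X), (23,Y), (25,Y), (26,Y), (28,X), (34,Y), (40,Y), (42,Y)
ranks: 5->1, 8->2, 15->3, 22->4, 23->5, 25->6, 26->7, 28->8, 34->9, 40->10, 42->11
Step 2: Rank sum for X: R1 = 1 + 2 + 3 + 4 + 8 = 18.
Step 3: U_X = R1 - n1(n1+1)/2 = 18 - 5*6/2 = 18 - 15 = 3.
       U_Y = n1*n2 - U_X = 30 - 3 = 27.
Step 4: No ties, so the exact null distribution of U (based on enumerating the C(11,5) = 462 equally likely rank assignments) gives the two-sided p-value.
Step 5: p-value = 0.030303; compare to alpha = 0.1. reject H0.

U_X = 3, p = 0.030303, reject H0 at alpha = 0.1.


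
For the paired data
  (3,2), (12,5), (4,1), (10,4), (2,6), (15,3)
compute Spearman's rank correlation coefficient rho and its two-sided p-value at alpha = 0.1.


Step 1: Rank x and y separately (midranks; no ties here).
rank(x): 3->2, 12->5, 4->3, 10->4, 2->1, 15->6
rank(y): 2->2, 5->5, 1->1, 4->4, 6->6, 3->3
Step 2: d_i = R_x(i) - R_y(i); compute d_i^2.
  (2-2)^2=0, (5-5)^2=0, (3-1)^2=4, (4-4)^2=0, (1-6)^2=25, (6-3)^2=9
sum(d^2) = 38.
Step 3: rho = 1 - 6*38 / (6*(6^2 - 1)) = 1 - 228/210 = -0.085714.
Step 4: Under H0, t = rho * sqrt((n-2)/(1-rho^2)) = -0.1721 ~ t(4).
Step 5: Two-sided p-value from the t-distribution with 4 df = 0.871743.
Step 6: alpha = 0.1. fail to reject H0.

rho = -0.0857, p = 0.871743, fail to reject H0 at alpha = 0.1.


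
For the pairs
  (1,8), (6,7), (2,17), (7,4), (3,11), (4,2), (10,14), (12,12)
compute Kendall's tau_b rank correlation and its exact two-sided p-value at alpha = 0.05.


Step 1: Enumerate the 28 unordered pairs (i,j) with i<j and classify each by sign(x_j-x_i) * sign(y_j-y_i).
  (1,2):dx=+5,dy=-1->D; (1,3):dx=+1,dy=+9->C; (1,4):dx=+6,dy=-4->D; (1,5):dx=+2,dy=+3->C
  (1,6):dx=+3,dy=-6->D; (1,7):dx=+9,dy=+6->C; (1,8):dx=+11,dy=+4->C; (2,3):dx=-4,dy=+10->D
  (2,4):dx=+1,dy=-3->D; (2,5):dx=-3,dy=+4->D; (2,6):dx=-2,dy=-5->C; (2,7):dx=+4,dy=+7->C
  (2,8):dx=+6,dy=+5->C; (3,4):dx=+5,dy=-13->D; (3,5):dx=+1,dy=-6->D; (3,6):dx=+2,dy=-15->D
  (3,7):dx=+8,dy=-3->D; (3,8):dx=+10,dy=-5->D; (4,5):dx=-4,dy=+7->D; (4,6):dx=-3,dy=-2->C
  (4,7):dx=+3,dy=+10->C; (4,8):dx=+5,dy=+8->C; (5,6):dx=+1,dy=-9->D; (5,7):dx=+7,dy=+3->C
  (5,8):dx=+9,dy=+1->C; (6,7):dx=+6,dy=+12->C; (6,8):dx=+8,dy=+10->C; (7,8):dx=+2,dy=-2->D
Step 2: C = 14, D = 14, total pairs = 28.
Step 3: tau = (C - D)/(n(n-1)/2) = (14 - 14)/28 = 0.000000.
Step 4: Exact two-sided p-value (enumerate n! = 40320 permutations of y under H0): p = 1.000000.
Step 5: alpha = 0.05. fail to reject H0.

tau_b = 0.0000 (C=14, D=14), p = 1.000000, fail to reject H0.


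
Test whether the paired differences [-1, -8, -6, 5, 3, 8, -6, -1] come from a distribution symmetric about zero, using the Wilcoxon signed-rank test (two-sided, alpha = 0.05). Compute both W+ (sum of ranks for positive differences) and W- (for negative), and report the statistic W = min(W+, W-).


Step 1: Drop any zero differences (none here) and take |d_i|.
|d| = [1, 8, 6, 5, 3, 8, 6, 1]
Step 2: Midrank |d_i| (ties get averaged ranks).
ranks: |1|->1.5, |8|->7.5, |6|->5.5, |5|->4, |3|->3, |8|->7.5, |6|->5.5, |1|->1.5
Step 3: Attach original signs; sum ranks with positive sign and with negative sign.
W+ = 4 + 3 + 7.5 = 14.5
W- = 1.5 + 7.5 + 5.5 + 5.5 + 1.5 = 21.5
(Check: W+ + W- = 36 should equal n(n+1)/2 = 36.)
Step 4: Test statistic W = min(W+, W-) = 14.5.
Step 5: Ties in |d|, so use the tie-corrected normal approximation.
        E[W] = n(n+1)/4 = 8*9/4 = 18.
        Tie groups: |d|=1 (t=2), |d|=6 (t=2), |d|=8 (t=2); sum(t^3 - t) = 18.
        Var[W] = n(n+1)(2n+1)/24 - sum(t^3-t)/48 = 1224/24 - 18/48 = 50.625.
        z = (W - E[W]) / sqrt(Var[W]) = (14.5 - 18) / 7.1151 = -0.4919.
        Two-sided p = 2*Phi(z) = 0.622783.
Step 6: alpha = 0.05. fail to reject H0.

W+ = 14.5, W- = 21.5, W = min = 14.5, p = 0.622783, fail to reject H0.


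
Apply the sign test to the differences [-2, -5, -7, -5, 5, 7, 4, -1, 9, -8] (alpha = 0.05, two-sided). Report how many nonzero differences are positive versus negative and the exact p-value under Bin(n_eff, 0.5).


Step 1: Discard zero differences. Original n = 10; n_eff = number of nonzero differences = 10.
Nonzero differences (with sign): -2, -5, -7, -5, +5, +7, +4, -1, +9, -8
Step 2: Count signs: positive = 4, negative = 6.
Step 3: Under H0: P(positive) = 0.5, so the number of positives S ~ Bin(10, 0.5).
Step 4: Two-sided exact p-value = sum of Bin(10,0.5) probabilities at or below the observed probability = 0.753906.
Step 5: alpha = 0.05. fail to reject H0.

n_eff = 10, pos = 4, neg = 6, p = 0.753906, fail to reject H0.


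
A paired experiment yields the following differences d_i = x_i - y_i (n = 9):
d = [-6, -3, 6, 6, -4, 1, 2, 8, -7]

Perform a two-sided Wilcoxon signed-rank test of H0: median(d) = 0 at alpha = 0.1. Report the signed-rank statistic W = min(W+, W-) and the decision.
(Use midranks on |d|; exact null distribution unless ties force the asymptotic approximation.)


Step 1: Drop any zero differences (none here) and take |d_i|.
|d| = [6, 3, 6, 6, 4, 1, 2, 8, 7]
Step 2: Midrank |d_i| (ties get averaged ranks).
ranks: |6|->6, |3|->3, |6|->6, |6|->6, |4|->4, |1|->1, |2|->2, |8|->9, |7|->8
Step 3: Attach original signs; sum ranks with positive sign and with negative sign.
W+ = 6 + 6 + 1 + 2 + 9 = 24
W- = 6 + 3 + 4 + 8 = 21
(Check: W+ + W- = 45 should equal n(n+1)/2 = 45.)
Step 4: Test statistic W = min(W+, W-) = 21.
Step 5: Ties in |d|, so use the tie-corrected normal approximation.
        E[W] = n(n+1)/4 = 9*10/4 = 22.5.
        Tie groups: |d|=6 (t=3); sum(t^3 - t) = 24.
        Var[W] = n(n+1)(2n+1)/24 - sum(t^3-t)/48 = 1710/24 - 24/48 = 70.75.
        z = (W - E[W]) / sqrt(Var[W]) = (21 - 22.5) / 8.4113 = -0.1783.
        Two-sided p = 2*Phi(z) = 0.858463.
Step 6: alpha = 0.1. fail to reject H0.

W+ = 24, W- = 21, W = min = 21, p = 0.858463, fail to reject H0.


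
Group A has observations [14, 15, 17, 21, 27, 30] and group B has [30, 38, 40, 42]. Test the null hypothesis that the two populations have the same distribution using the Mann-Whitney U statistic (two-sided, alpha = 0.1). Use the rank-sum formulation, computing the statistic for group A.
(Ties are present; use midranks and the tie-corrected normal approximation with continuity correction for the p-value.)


Step 1: Combine and sort all 10 observations; assign midranks.
sorted (value, group): (14,X), (15,X), (17,X), (21,X), (27,X), (30,X), (30,Y), (38,Y), (40,Y), (42,Y)
ranks: 14->1, 15->2, 17->3, 21->4, 27->5, 30->6.5, 30->6.5, 38->8, 40->9, 42->10
Step 2: Rank sum for X: R1 = 1 + 2 + 3 + 4 + 5 + 6.5 = 21.5.
Step 3: U_X = R1 - n1(n1+1)/2 = 21.5 - 6*7/2 = 21.5 - 21 = 0.5.
       U_Y = n1*n2 - U_X = 24 - 0.5 = 23.5.
Step 4: Ties are present, so use the tie-corrected normal approximation (with continuity correction) for the p-value.
Step 5: p-value = 0.018655; compare to alpha = 0.1. reject H0.

U_X = 0.5, p = 0.018655, reject H0 at alpha = 0.1.
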